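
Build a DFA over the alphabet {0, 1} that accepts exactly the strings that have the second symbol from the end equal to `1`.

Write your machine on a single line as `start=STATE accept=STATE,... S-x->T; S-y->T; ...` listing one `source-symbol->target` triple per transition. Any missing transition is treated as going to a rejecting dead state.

start=s0; accept=s5,s6; s0-0->s1; s0-1->s2; s1-0->s3; s1-1->s4; s2-0->s5; s2-1->s6; s3-0->s3; s3-1->s4; s4-0->s5; s4-1->s6; s5-0->s3; s5-1->s4; s6-0->s5; s6-1->s6

A DFA must remember the last 2 symbols (since which symbol is second-to-last isn't known until the input ends). Use one state per possible window of the last ≤2 symbols; accept from those whose window starts with `1`.
        0   1  
>  s0   s1  s2 
   s1   s3  s4 
   s2   s5  s6 
   s3   s3  s4 
   s4   s5  s6 
 * s5   s3  s4 
 * s6   s5  s6 
(> = start, * = accepting)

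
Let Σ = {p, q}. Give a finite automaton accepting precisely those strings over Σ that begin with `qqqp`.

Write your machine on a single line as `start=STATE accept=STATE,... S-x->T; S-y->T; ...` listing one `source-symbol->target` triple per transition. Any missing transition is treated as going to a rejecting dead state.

start=A; accept=E; A-p->F; A-q->B; B-p->F; B-q->C; C-p->F; C-q->D; D-p->E; D-q->F; E-p->E; E-q->E; F-p->F; F-q->F

Check the first 4 symbols one by one: A through D record how many have matched `qqqp` so far; any wrong symbol goes to the dead state F. After all 4 match we enter the accepting sink E.
With 6 states:
       p  q 
>  A   F  B 
   B   F  C 
   C   F  D 
   D   E  F 
 * E   E  E 
   F   F  F 
(> = start, * = accepting)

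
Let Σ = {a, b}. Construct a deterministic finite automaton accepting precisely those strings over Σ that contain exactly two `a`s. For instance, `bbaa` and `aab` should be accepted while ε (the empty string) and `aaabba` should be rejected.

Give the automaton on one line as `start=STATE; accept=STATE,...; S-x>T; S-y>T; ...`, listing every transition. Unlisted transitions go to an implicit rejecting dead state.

Count `a`s, saturating at 3: states S0 through S2 mean 0 through 2 `a`s seen; S3 means more than 2. Each `a` increments (capped at S3); other symbols loop. Accept from {S2}.
4 states suffice.
        a   b  
>  S0   S1  S0 
   S1   S2  S1 
 * S2   S3  S2 
   S3   S3  S3 
(> = start, * = accepting)

start=S0; accept=S2; S0-a>S1; S0-b>S0; S1-a>S2; S1-b>S1; S2-a>S3; S2-b>S2; S3-a>S3; S3-b>S3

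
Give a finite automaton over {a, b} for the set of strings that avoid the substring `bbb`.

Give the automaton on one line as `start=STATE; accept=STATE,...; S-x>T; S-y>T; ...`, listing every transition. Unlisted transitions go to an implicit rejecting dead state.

start=q0; accept=q0,q1,q2; q0-a>q0; q0-b>q1; q1-a>q0; q1-b>q2; q2-a>q0; q2-b>q3; q3-a>q3; q3-b>q3

Track partial matches of the forbidden pattern `bbb`. State q3 is a dead state reached once `bbb` has occurred; every other state accepts. q0 means no part of `bbb` is currently matched.
        a   b  
>* q0   q0  q1 
 * q1   q0  q2 
 * q2   q0  q3 
   q3   q3  q3 
(> = start, * = accepting)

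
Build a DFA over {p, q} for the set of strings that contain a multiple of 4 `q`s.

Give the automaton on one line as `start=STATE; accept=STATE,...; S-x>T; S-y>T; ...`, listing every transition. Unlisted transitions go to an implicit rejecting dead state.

start=s0; accept=s0; s0-p>s0; s0-q>s1; s1-p>s1; s1-q>s2; s2-p>s2; s2-q>s3; s3-p>s3; s3-q>s0

Keep the running count of `q`s modulo 4: each `q` advances along the cycle s0 → s1 → s2 → s3 → s0 while other symbols loop. Accept at s0.
With 4 states:
        p   q  
>* s0   s0  s1 
   s1   s1  s2 
   s2   s2  s3 
   s3   s3  s0 
(> = start, * = accepting)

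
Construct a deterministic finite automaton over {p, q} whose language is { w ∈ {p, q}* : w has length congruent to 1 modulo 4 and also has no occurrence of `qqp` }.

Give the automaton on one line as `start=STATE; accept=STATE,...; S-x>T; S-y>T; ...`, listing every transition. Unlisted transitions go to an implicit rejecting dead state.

Handle the two conditions separately and then intersect. One (4 states) tracks the input length modulo 4; the other (4 states) tracks partial matches of the forbidden pattern `qqp`. Each combined state is a pair, one component from each; accept when both components accept. Equivalent product states are then merged.
13 states suffice.
          p    q  
>  S0     S1   S2 
 * S1     S3   S4 
 * S2     S3   S5 
   S3     S6   S7 
   S4     S6   S8 
   S5     S9   S8 
   S6     S0  S10 
   S7     S0  S11 
   S8     S9  S11 
   S9     S9   S9 
   S10    S1  S12 
   S11    S9  S12 
 * S12    S9   S5 
(> = start, * = accepting)

start=S0; accept=S1,S2,S12; S0-p>S1; S0-q>S2; S1-p>S3; S1-q>S4; S2-p>S3; S2-q>S5; S3-p>S6; S3-q>S7; S4-p>S6; S4-q>S8; S5-p>S9; S5-q>S8; S6-p>S0; S6-q>S10; S7-p>S0; S7-q>S11; S8-p>S9; S8-q>S11; S9-p>S9; S9-q>S9; S10-p>S1; S10-q>S12; S11-p>S9; S11-q>S12; S12-p>S9; S12-q>S5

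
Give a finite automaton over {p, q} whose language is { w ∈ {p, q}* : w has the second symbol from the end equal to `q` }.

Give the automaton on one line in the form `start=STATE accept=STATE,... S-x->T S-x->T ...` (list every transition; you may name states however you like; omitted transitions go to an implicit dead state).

start=A accept=F,G A-p->B A-q->C B-p->D B-q->E C-p->F C-q->G D-p->D D-q->E E-p->F E-q->G F-p->D F-q->E G-p->F G-q->G

A DFA must remember the last 2 symbols (since which symbol is second-to-last isn't known until the input ends). Use one state per possible window of the last ≤2 symbols; accept from those whose window starts with `q`.
       p  q 
>  A   B  C 
   B   D  E 
   C   F  G 
   D   D  E 
   E   F  G 
 * F   D  E 
 * G   F  G 
(> = start, * = accepting)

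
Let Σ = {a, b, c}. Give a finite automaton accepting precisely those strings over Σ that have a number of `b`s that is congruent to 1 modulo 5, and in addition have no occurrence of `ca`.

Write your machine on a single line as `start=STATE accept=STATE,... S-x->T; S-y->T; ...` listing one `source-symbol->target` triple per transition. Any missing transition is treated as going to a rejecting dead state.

Build one automaton per condition and run them in lockstep. The first has 5 states tracking the count of `b`s modulo 5; the second has 3 states tracking partial matches of the forbidden pattern `ca`. A product state is a pair (one from each), accepting exactly when both do.
With 15 states:
          a    b    c  
>  S0     S0   S1   S2 
 * S1     S1   S3   S4 
   S2     S5   S1   S2 
   S3     S3   S6   S7 
 * S4     S8   S3   S4 
   S5     S5   S8   S5 
   S6     S6   S9  S10 
   S7    S11   S6   S7 
   S8     S8  S11   S8 
   S9     S9   S0  S12 
   S10   S13   S9  S10 
   S11   S11  S13  S11 
   S12   S14   S0  S12 
   S13   S13  S14  S13 
   S14   S14   S5  S14 
(> = start, * = accepting)

start=S0; accept=S1,S4; S0-a->S0; S0-b->S1; S0-c->S2; S1-a->S1; S1-b->S3; S1-c->S4; S2-a->S5; S2-b->S1; S2-c->S2; S3-a->S3; S3-b->S6; S3-c->S7; S4-a->S8; S4-b->S3; S4-c->S4; S5-a->S5; S5-b->S8; S5-c->S5; S6-a->S6; S6-b->S9; S6-c->S10; S7-a->S11; S7-b->S6; S7-c->S7; S8-a->S8; S8-b->S11; S8-c->S8; S9-a->S9; S9-b->S0; S9-c->S12; S10-a->S13; S10-b->S9; S10-c->S10; S11-a->S11; S11-b->S13; S11-c->S11; S12-a->S14; S12-b->S0; S12-c->S12; S13-a->S13; S13-b->S14; S13-c->S13; S14-a->S14; S14-b->S5; S14-c->S14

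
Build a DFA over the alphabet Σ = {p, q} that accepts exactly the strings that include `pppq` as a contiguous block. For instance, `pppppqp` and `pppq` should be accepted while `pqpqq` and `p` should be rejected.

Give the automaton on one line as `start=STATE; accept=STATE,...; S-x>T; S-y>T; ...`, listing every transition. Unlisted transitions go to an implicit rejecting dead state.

Track how much of `pppq` has been matched so far: state s0 is no progress, s4 is the absorbing accept state reached once `pppq` has occurred. Intermediate states record partial matches; on a mismatch, fall back to the longest reusable overlap.
With 5 states:
        p   q  
>  s0   s1  s0 
   s1   s2  s0 
   s2   s3  s0 
   s3   s3  s4 
 * s4   s4  s4 
(> = start, * = accepting)

start=s0; accept=s4; s0-p>s1; s0-q>s0; s1-p>s2; s1-q>s0; s2-p>s3; s2-q>s0; s3-p>s3; s3-q>s4; s4-p>s4; s4-q>s4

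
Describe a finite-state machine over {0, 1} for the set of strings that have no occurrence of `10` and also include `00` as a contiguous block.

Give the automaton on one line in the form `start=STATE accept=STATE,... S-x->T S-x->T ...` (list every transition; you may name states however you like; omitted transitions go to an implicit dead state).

Handle the two conditions separately and then intersect. One (3 states) tracks partial matches of the forbidden pattern `10`; the other (3 states) tracks whether and how much of `00` has been seen. Each combined state is a pair, one component from each; accept when both components accept.
        0   1  
>  q0   q1  q2 
   q1   q3  q2 
   q2   q4  q2 
 * q3   q3  q5 
   q4   q6  q7 
 * q5   q6  q5 
   q6   q6  q6 
   q7   q4  q7 
(> = start, * = accepting)

start=q0 accept=q3,q5 q0-0->q1 q0-1->q2 q1-0->q3 q1-1->q2 q2-0->q4 q2-1->q2 q3-0->q3 q3-1->q5 q4-0->q6 q4-1->q7 q5-0->q6 q5-1->q5 q6-0->q6 q6-1->q6 q7-0->q4 q7-1->q7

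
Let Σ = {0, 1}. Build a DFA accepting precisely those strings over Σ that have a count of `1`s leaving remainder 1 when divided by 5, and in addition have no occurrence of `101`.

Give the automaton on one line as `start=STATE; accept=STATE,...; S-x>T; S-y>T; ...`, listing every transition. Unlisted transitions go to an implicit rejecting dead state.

start=S0; accept=S1,S2,S4; S0-0>S0; S0-1>S1; S1-0>S2; S1-1>S3; S2-0>S4; S2-1>S5; S3-0>S6; S3-1>S7; S4-0>S4; S4-1>S3; S5-0>S5; S5-1>S8; S6-0>S9; S6-1>S8; S7-0>S10; S7-1>S11; S8-0>S8; S8-1>S12; S9-0>S9; S9-1>S7; S10-0>S13; S10-1>S12; S11-0>S14; S11-1>S15; S12-0>S12; S12-1>S16; S13-0>S13; S13-1>S11; S14-0>S17; S14-1>S16; S15-0>S18; S15-1>S1; S16-0>S16; S16-1>S19; S17-0>S17; S17-1>S15; S18-0>S0; S18-1>S19; S19-0>S19; S19-1>S5

Run two small machines in parallel and take their product. The first has 5 states tracking the count of `1`s modulo 5; the second has 4 states tracking partial matches of the forbidden pattern `101`. A product state is a pair (one from each), accepting exactly when both do.
With 20 states:
          0    1  
>  S0     S0   S1 
 * S1     S2   S3 
 * S2     S4   S5 
   S3     S6   S7 
 * S4     S4   S3 
   S5     S5   S8 
   S6     S9   S8 
   S7    S10  S11 
   S8     S8  S12 
   S9     S9   S7 
   S10   S13  S12 
   S11   S14  S15 
   S12   S12  S16 
   S13   S13  S11 
   S14   S17  S16 
   S15   S18   S1 
   S16   S16  S19 
   S17   S17  S15 
   S18    S0  S19 
   S19   S19   S5 
(> = start, * = accepting)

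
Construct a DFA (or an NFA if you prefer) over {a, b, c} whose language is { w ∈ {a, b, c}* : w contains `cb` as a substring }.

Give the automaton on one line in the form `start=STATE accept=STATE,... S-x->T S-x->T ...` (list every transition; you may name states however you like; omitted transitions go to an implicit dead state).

start=s0 accept=s2 s0-a->s0 s0-b->s0 s0-c->s1 s1-a->s0 s1-b->s2 s1-c->s1 s2-a->s2 s2-b->s2 s2-c->s2

States s0..s1 record the length of the longest prefix of `cb` that matches the current input suffix. Reaching s2 means `cb` has been seen, and we stay there forever. Accept from s2.
        a   b   c  
>  s0   s0  s0  s1 
   s1   s0  s2  s1 
 * s2   s2  s2  s2 
(> = start, * = accepting)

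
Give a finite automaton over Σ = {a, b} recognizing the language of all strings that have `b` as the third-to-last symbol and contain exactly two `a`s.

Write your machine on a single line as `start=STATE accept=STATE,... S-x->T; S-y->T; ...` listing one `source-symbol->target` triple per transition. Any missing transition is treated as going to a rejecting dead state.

Run two small machines in parallel and take their product. One (15 states) tracks the last 3 symbols read; the other (4 states) tracks the count of `a`s, saturating at 3. Each combined state is a pair, one component from each; accept when both components accept. Minimizing collapses redundant product states.
With 15 states:
          a    b  
>  S0     S1   S2 
   S1     S3   S4 
   S2     S5   S2 
   S3     S6   S7 
   S4     S8   S9 
   S5    S10   S4 
   S6     S6   S6 
   S7     S6  S11 
   S8     S6  S12 
   S9    S13   S9 
 * S10    S6   S7 
   S11    S6  S14 
 * S12    S6  S11 
 * S13    S6  S12 
 * S14    S6  S14 
(> = start, * = accepting)

start=S0; accept=S10,S12,S13,S14; S0-a->S1; S0-b->S2; S1-a->S3; S1-b->S4; S2-a->S5; S2-b->S2; S3-a->S6; S3-b->S7; S4-a->S8; S4-b->S9; S5-a->S10; S5-b->S4; S6-a->S6; S6-b->S6; S7-a->S6; S7-b->S11; S8-a->S6; S8-b->S12; S9-a->S13; S9-b->S9; S10-a->S6; S10-b->S7; S11-a->S6; S11-b->S14; S12-a->S6; S12-b->S11; S13-a->S6; S13-b->S12; S14-a->S6; S14-b->S14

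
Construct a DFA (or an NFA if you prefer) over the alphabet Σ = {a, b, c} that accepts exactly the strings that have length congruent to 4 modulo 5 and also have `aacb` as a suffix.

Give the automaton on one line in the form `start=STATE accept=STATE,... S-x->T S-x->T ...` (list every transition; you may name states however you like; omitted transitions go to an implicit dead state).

Handle the two conditions separately and then intersect. One (5 states) tracks the input length modulo 5; the other (5 states) tracks how much of the suffix `aacb` has currently been matched. Each combined state is a pair, one component from each; accept when both components accept. After merging equivalent states the machine shrinks.
9 states suffice.
        a   b   c  
>  S0   S1  S2  S2 
   S1   S3  S4  S4 
   S2   S4  S4  S4 
   S3   S5  S5  S6 
   S4   S5  S5  S5 
   S5   S7  S7  S7 
   S6   S7  S8  S7 
   S7   S0  S0  S0 
 * S8   S0  S0  S0 
(> = start, * = accepting)

start=S0 accept=S8 S0-a->S1 S0-b->S2 S0-c->S2 S1-a->S3 S1-b->S4 S1-c->S4 S2-a->S4 S2-b->S4 S2-c->S4 S3-a->S5 S3-b->S5 S3-c->S6 S4-a->S5 S4-b->S5 S4-c->S5 S5-a->S7 S5-b->S7 S5-c->S7 S6-a->S7 S6-b->S8 S6-c->S7 S7-a->S0 S7-b->S0 S7-c->S0 S8-a->S0 S8-b->S0 S8-c->S0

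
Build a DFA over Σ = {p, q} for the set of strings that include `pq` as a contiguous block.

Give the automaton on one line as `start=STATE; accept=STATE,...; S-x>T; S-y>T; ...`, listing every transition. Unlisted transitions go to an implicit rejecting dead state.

Track how much of `pq` has been matched so far: state A is no progress, C is the absorbing accept state reached once `pq` has occurred. Intermediate states record partial matches; on a mismatch, fall back to the longest reusable overlap.
With 3 states:
       p  q 
>  A   B  A 
   B   B  C 
 * C   C  C 
(> = start, * = accepting)

start=A; accept=C; A-p>B; A-q>A; B-p>B; B-q>C; C-p>C; C-q>C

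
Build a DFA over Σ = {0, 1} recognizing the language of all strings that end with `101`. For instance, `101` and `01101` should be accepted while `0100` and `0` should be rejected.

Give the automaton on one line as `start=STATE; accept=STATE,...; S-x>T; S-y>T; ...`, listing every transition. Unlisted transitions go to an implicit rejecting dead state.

start=q0; accept=q3; q0-0>q0; q0-1>q1; q1-0>q2; q1-1>q1; q2-0>q0; q2-1>q3; q3-0>q2; q3-1>q1

Let each state record the length of the longest suffix of the input read so far that is also a prefix of `101`. q1 means the last symbol is `1`; q2 means the last 2 symbols are `10`; q3 means the last 3 symbols are `101`. Accept only at q3, where the string currently ends in `101`.
4 states suffice.
        0   1  
>  q0   q0  q1 
   q1   q2  q1 
   q2   q0  q3 
 * q3   q2  q1 
(> = start, * = accepting)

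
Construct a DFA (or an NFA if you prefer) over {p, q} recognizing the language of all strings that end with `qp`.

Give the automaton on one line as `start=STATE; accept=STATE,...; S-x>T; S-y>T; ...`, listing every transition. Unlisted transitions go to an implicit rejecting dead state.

Let each state record the length of the longest suffix of the input read so far that is also a prefix of `qp`. B means the last symbol is `q`; C means the last 2 symbols are `qp`. Accept only at C, where the string currently ends in `qp`.
3 states suffice.
       p  q 
>  A   A  B 
   B   C  B 
 * C   A  B 
(> = start, * = accepting)

start=A; accept=C; A-p>A; A-q>B; B-p>C; B-q>B; C-p>A; C-q>B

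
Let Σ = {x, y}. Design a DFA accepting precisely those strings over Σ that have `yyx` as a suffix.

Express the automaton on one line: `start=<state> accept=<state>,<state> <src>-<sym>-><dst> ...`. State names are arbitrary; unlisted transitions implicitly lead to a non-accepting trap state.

start=q0 accept=q3 q0-x->q0 q0-y->q1 q1-x->q0 q1-y->q2 q2-x->q3 q2-y->q2 q3-x->q0 q3-y->q1

Let each state record the length of the longest suffix of the input read so far that is also a prefix of `yyx`. q1 means the last symbol is `y`; q2 means the last 2 symbols are `yy`; q3 means the last 3 symbols are `yyx`. Accept only at q3, where the string currently ends in `yyx`.
        x   y  
>  q0   q0  q1 
   q1   q0  q2 
   q2   q3  q2 
 * q3   q0  q1 
(> = start, * = accepting)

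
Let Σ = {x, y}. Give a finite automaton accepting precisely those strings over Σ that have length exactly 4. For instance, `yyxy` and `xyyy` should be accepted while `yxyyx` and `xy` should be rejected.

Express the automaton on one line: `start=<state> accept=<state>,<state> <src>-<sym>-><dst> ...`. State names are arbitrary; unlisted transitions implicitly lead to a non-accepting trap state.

start=S0 accept=S4 S0-x->S1 S0-y->S1 S1-x->S2 S1-y->S2 S2-x->S3 S2-y->S3 S3-x->S4 S3-y->S4 S4-x->S5 S4-y->S5 S5-x->S5 S5-y->S5

Count input length up to 5: every symbol moves from S0 toward S5, which means 'more than 4' and absorbs. Accept from {S4}.
6 states suffice.
        x   y  
>  S0   S1  S1 
   S1   S2  S2 
   S2   S3  S3 
   S3   S4  S4 
 * S4   S5  S5 
   S5   S5  S5 
(> = start, * = accepting)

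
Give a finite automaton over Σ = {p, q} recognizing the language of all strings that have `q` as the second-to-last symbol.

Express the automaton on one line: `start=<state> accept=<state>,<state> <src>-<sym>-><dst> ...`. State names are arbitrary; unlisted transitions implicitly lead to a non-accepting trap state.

Because acceptance depends on a position counted from the end, the machine has to buffer the most recent 2 symbols. Make each state the string of the last up-to-2 symbols read; on input `x` shift the window left and append `x`. Accept when the buffered window has length 2 and begins with `q`.
7 states suffice.
       p  q 
>  A   B  C 
   B   D  E 
   C   F  G 
   D   D  E 
   E   F  G 
 * F   D  E 
 * G   F  G 
(> = start, * = accepting)

start=A accept=F,G A-p->B A-q->C B-p->D B-q->E C-p->F C-q->G D-p->D D-q->E E-p->F E-q->G F-p->D F-q->E G-p->F G-q->G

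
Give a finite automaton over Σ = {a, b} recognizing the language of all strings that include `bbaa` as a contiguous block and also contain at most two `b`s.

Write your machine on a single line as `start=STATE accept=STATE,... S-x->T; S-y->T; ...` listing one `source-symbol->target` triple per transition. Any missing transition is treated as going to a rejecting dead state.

Run two small machines in parallel and take their product. The first has 5 states tracking whether and how much of `bbaa` has been seen; the second has 4 states tracking the count of `b`s, saturating at 3. A product state is a pair (one from each), accepting exactly when both do. Equivalent product states are then merged.
A 6-state machine:
        a   b  
>  q0   q0  q1 
   q1   q2  q3 
   q2   q2  q2 
   q3   q4  q2 
   q4   q5  q2 
 * q5   q5  q2 
(> = start, * = accepting)

start=q0; accept=q5; q0-a->q0; q0-b->q1; q1-a->q2; q1-b->q3; q2-a->q2; q2-b->q2; q3-a->q4; q3-b->q2; q4-a->q5; q4-b->q2; q5-a->q5; q5-b->q2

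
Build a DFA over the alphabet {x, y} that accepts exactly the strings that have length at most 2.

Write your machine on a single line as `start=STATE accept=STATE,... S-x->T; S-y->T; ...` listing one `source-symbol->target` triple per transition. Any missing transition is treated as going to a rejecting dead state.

start=q0; accept=q0,q1,q2; q0-x->q1; q0-y->q1; q1-x->q2; q1-y->q2; q2-x->q3; q2-y->q3; q3-x->q3; q3-y->q3

Count input length up to 3: every symbol moves from q0 toward q3, which means 'more than 2' and absorbs. Accept from {q0, q1, q2}.
With 4 states:
        x   y  
>* q0   q1  q1 
 * q1   q2  q2 
 * q2   q3  q3 
   q3   q3  q3 
(> = start, * = accepting)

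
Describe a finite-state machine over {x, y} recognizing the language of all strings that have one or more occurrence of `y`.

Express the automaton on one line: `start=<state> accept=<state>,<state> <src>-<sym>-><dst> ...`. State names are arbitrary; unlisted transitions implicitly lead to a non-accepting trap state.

Count `y`s, saturating at 2: state A means no `y` yet, B means one `y` seen, C means more than one. Each `y` increments (capped at C); other symbols loop. Accept from {B, C}.
3 states suffice.
       x  y 
>  A   A  B 
 * B   B  C 
 * C   C  C 
(> = start, * = accepting)

start=A accept=B,C A-x->A A-y->B B-x->B B-y->C C-x->C C-y->C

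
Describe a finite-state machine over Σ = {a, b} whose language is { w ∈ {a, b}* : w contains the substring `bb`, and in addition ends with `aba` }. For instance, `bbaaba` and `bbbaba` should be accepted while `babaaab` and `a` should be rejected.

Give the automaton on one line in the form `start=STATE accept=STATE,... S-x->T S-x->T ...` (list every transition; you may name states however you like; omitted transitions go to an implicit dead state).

start=S0 accept=S8 S0-a->S1 S0-b->S2 S1-a->S1 S1-b->S3 S2-a->S1 S2-b->S4 S3-a->S5 S3-b->S4 S4-a->S6 S4-b->S4 S5-a->S1 S5-b->S3 S6-a->S6 S6-b->S7 S7-a->S8 S7-b->S4 S8-a->S6 S8-b->S7

Handle the two conditions separately and then intersect. One (3 states) tracks whether and how much of `bb` has been seen; the other (4 states) tracks how much of the suffix `aba` has currently been matched. Each combined state is a pair, one component from each; accept when both components accept.
With 9 states:
        a   b  
>  S0   S1  S2 
   S1   S1  S3 
   S2   S1  S4 
   S3   S5  S4 
   S4   S6  S4 
   S5   S1  S3 
   S6   S6  S7 
   S7   S8  S4 
 * S8   S6  S7 
(> = start, * = accepting)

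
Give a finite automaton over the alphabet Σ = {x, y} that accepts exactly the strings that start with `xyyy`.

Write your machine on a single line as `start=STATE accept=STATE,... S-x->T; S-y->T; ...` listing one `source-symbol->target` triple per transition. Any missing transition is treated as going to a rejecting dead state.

Check the first 4 symbols one by one: A through D record how many have matched `xyyy` so far; any wrong symbol goes to the dead state F. After all 4 match we enter the accepting sink E.
6 states suffice.
       x  y 
>  A   B  F 
   B   F  C 
   C   F  D 
   D   F  E 
 * E   E  E 
   F   F  F 
(> = start, * = accepting)

start=A; accept=E; A-x->B; A-y->F; B-x->F; B-y->C; C-x->F; C-y->D; D-x->F; D-y->E; E-x->E; E-y->E; F-x->F; F-y->F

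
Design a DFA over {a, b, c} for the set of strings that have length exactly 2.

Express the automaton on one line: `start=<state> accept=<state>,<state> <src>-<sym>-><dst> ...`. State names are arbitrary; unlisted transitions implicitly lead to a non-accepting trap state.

Count input length up to 3: every symbol moves from S0 toward S3, which means 'more than 2' and absorbs. Accept from {S2}.
        a   b   c  
>  S0   S1  S1  S1 
   S1   S2  S2  S2 
 * S2   S3  S3  S3 
   S3   S3  S3  S3 
(> = start, * = accepting)

start=S0 accept=S2 S0-a->S1 S0-b->S1 S0-c->S1 S1-a->S2 S1-b->S2 S1-c->S2 S2-a->S3 S2-b->S3 S2-c->S3 S3-a->S3 S3-b->S3 S3-c->S3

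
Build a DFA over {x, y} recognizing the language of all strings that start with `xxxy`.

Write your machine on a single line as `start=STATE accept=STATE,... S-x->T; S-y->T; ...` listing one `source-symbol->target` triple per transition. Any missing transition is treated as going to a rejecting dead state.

start=s0; accept=s4; s0-x->s1; s0-y->s5; s1-x->s2; s1-y->s5; s2-x->s3; s2-y->s5; s3-x->s5; s3-y->s4; s4-x->s4; s4-y->s4; s5-x->s5; s5-y->s5

Walk along `xxxy` while the input agrees: from s0 take `x` to s1, and so on. Any deviation drops to the rejecting sink s5. Once s4 is reached the prefix is confirmed and every continuation is accepted.
6 states suffice.
        x   y  
>  s0   s1  s5 
   s1   s2  s5 
   s2   s3  s5 
   s3   s5  s4 
 * s4   s4  s4 
   s5   s5  s5 
(> = start, * = accepting)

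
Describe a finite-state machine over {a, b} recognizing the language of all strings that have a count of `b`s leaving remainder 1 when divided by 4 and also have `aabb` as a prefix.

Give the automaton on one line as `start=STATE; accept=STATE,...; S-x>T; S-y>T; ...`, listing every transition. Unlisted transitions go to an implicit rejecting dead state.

Run two small machines in parallel and take their product. One (4 states) tracks the count of `b`s modulo 4; the other (6 states) tracks whether the input so far still matches the prefix `aabb`. Each combined state is a pair, one component from each; accept when both components accept. After merging equivalent states the machine shrinks.
With 9 states:
        a   b  
>  q0   q1  q2 
   q1   q3  q2 
   q2   q2  q2 
   q3   q2  q4 
   q4   q2  q5 
   q5   q5  q6 
   q6   q6  q7 
   q7   q7  q8 
 * q8   q8  q5 
(> = start, * = accepting)

start=q0; accept=q8; q0-a>q1; q0-b>q2; q1-a>q3; q1-b>q2; q2-a>q2; q2-b>q2; q3-a>q2; q3-b>q4; q4-a>q2; q4-b>q5; q5-a>q5; q5-b>q6; q6-a>q6; q6-b>q7; q7-a>q7; q7-b>q8; q8-a>q8; q8-b>q5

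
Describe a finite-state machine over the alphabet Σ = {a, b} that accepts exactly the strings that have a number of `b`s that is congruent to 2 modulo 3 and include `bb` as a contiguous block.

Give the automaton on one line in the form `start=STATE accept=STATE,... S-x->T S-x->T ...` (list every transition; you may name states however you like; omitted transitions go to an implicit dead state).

Build one automaton per condition and run them in lockstep. The first has 3 states tracking the count of `b`s modulo 3; the second has 3 states tracking whether and how much of `bb` has been seen. A product state is a pair (one from each), accepting exactly when both do.
        a   b  
>  s0   s0  s1 
   s1   s2  s3 
   s2   s2  s4 
 * s3   s3  s5 
   s4   s6  s5 
   s5   s5  s7 
   s6   s6  s8 
   s7   s7  s3 
   s8   s0  s7 
(> = start, * = accepting)

start=s0 accept=s3 s0-a->s0 s0-b->s1 s1-a->s2 s1-b->s3 s2-a->s2 s2-b->s4 s3-a->s3 s3-b->s5 s4-a->s6 s4-b->s5 s5-a->s5 s5-b->s7 s6-a->s6 s6-b->s8 s7-a->s7 s7-b->s3 s8-a->s0 s8-b->s7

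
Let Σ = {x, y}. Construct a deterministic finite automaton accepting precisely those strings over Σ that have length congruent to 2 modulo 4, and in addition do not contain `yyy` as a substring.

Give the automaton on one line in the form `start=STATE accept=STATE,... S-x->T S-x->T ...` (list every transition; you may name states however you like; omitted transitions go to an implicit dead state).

Run two small machines in parallel and take their product. The first has 4 states tracking the input length modulo 4; the second has 4 states tracking partial matches of the forbidden pattern `yyy`. A product state is a pair (one from each), accepting exactly when both do. Minimizing collapses redundant product states.
With 13 states:
          x    y  
>  S0     S1   S2 
   S1     S3   S4 
   S2     S3   S5 
 * S3     S6   S7 
 * S4     S6   S8 
 * S5     S6   S9 
   S6     S0  S10 
   S7     S0  S11 
   S8     S0   S9 
   S9     S9   S9 
   S10    S1  S12 
   S11    S1   S9 
   S12    S3   S9 
(> = start, * = accepting)

start=S0 accept=S3,S4,S5 S0-x->S1 S0-y->S2 S1-x->S3 S1-y->S4 S2-x->S3 S2-y->S5 S3-x->S6 S3-y->S7 S4-x->S6 S4-y->S8 S5-x->S6 S5-y->S9 S6-x->S0 S6-y->S10 S7-x->S0 S7-y->S11 S8-x->S0 S8-y->S9 S9-x->S9 S9-y->S9 S10-x->S1 S10-y->S12 S11-x->S1 S11-y->S9 S12-x->S3 S12-y->S9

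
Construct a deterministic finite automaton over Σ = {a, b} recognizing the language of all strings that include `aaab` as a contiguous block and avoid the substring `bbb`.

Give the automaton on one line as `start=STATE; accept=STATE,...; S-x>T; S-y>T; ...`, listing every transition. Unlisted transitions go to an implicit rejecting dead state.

start=q0; accept=q7,q9,q10; q0-a>q1; q0-b>q2; q1-a>q3; q1-b>q2; q2-a>q1; q2-b>q4; q3-a>q5; q3-b>q2; q4-a>q1; q4-b>q6; q5-a>q5; q5-b>q7; q6-a>q8; q6-b>q6; q7-a>q9; q7-b>q10; q8-a>q11; q8-b>q6; q9-a>q9; q9-b>q7; q10-a>q9; q10-b>q12; q11-a>q13; q11-b>q6; q12-a>q12; q12-b>q12; q13-a>q13; q13-b>q12

Build one automaton per condition and run them in lockstep. One (5 states) tracks whether and how much of `aaab` has been seen; the other (4 states) tracks partial matches of the forbidden pattern `bbb`. Each combined state is a pair, one component from each; accept when both components accept.
14 states suffice.
          a    b  
>  q0     q1   q2 
   q1     q3   q2 
   q2     q1   q4 
   q3     q5   q2 
   q4     q1   q6 
   q5     q5   q7 
   q6     q8   q6 
 * q7     q9  q10 
   q8    q11   q6 
 * q9     q9   q7 
 * q10    q9  q12 
   q11   q13   q6 
   q12   q12  q12 
   q13   q13  q12 
(> = start, * = accepting)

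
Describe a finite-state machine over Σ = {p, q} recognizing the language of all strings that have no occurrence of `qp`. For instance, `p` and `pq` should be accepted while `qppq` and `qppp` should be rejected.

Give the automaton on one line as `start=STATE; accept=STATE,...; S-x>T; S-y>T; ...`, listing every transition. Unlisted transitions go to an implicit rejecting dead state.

Track partial matches of the forbidden pattern `qp`. State s2 is a dead state reached once `qp` has occurred; every other state accepts. s0 means no part of `qp` is currently matched.
With 3 states:
        p   q  
>* s0   s0  s1 
 * s1   s2  s1 
   s2   s2  s2 
(> = start, * = accepting)

start=s0; accept=s0,s1; s0-p>s0; s0-q>s1; s1-p>s2; s1-q>s1; s2-p>s2; s2-q>s2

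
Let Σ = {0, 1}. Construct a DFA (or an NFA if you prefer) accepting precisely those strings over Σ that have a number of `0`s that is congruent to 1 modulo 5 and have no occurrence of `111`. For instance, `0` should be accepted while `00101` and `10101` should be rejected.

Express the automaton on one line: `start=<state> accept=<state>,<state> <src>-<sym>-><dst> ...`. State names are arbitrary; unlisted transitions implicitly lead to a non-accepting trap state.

start=A accept=B,E,I A-0->B A-1->C B-0->D B-1->E C-0->B C-1->F D-0->G D-1->H E-0->D E-1->I F-0->B F-1->J G-0->K G-1->L H-0->G H-1->M I-0->D I-1->J J-0->J J-1->J K-0->A K-1->N L-0->K L-1->O M-0->G M-1->J N-0->A N-1->P O-0->K O-1->J P-0->A P-1->J

Run two small machines in parallel and take their product. The first has 5 states tracking the count of `0`s modulo 5; the second has 4 states tracking partial matches of the forbidden pattern `111`. A product state is a pair (one from each), accepting exactly when both do. Minimizing collapses redundant product states.
       0  1 
>  A   B  C 
 * B   D  E 
   C   B  F 
   D   G  H 
 * E   D  I 
   F   B  J 
   G   K  L 
   H   G  M 
 * I   D  J 
   J   J  J 
   K   A  N 
   L   K  O 
   M   G  J 
   N   A  P 
   O   K  J 
   P   A  J 
(> = start, * = accepting)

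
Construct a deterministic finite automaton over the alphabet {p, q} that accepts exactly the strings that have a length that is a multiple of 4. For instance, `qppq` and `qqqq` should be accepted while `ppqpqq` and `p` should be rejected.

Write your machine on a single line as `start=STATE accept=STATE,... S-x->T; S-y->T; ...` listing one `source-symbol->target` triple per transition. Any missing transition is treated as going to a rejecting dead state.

Count input length modulo 4: every symbol advances one step around the cycle s0 → s1 → s2 → s3 → s0. Accept at s0.
With 4 states:
        p   q  
>* s0   s1  s1 
   s1   s2  s2 
   s2   s3  s3 
   s3   s0  s0 
(> = start, * = accepting)

start=s0; accept=s0; s0-p->s1; s0-q->s1; s1-p->s2; s1-q->s2; s2-p->s3; s2-q->s3; s3-p->s0; s3-q->s0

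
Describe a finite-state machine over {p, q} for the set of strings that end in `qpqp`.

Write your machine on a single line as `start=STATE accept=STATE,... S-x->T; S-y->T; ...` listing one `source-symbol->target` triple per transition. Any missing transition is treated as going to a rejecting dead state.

start=s0; accept=s4; s0-p->s0; s0-q->s1; s1-p->s2; s1-q->s1; s2-p->s0; s2-q->s3; s3-p->s4; s3-q->s1; s4-p->s0; s4-q->s3

Let each state record the length of the longest suffix of the input read so far that is also a prefix of `qpqp`. s1 means the last symbol is `q`; s2 means the last 2 symbols are `qp`; s3 means the last 3 symbols are `qpq`; s4 means the last 4 symbols are `qpqp`. Accept only at s4, where the string currently ends in `qpqp`.
A 5-state machine:
        p   q  
>  s0   s0  s1 
   s1   s2  s1 
   s2   s0  s3 
   s3   s4  s1 
 * s4   s0  s3 
(> = start, * = accepting)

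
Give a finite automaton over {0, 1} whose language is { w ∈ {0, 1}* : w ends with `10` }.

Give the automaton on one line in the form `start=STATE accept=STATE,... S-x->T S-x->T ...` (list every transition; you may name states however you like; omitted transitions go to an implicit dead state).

Remember how much of `10` the current input suffix matches. State q0 means no match yet; q1 means the last symbol is `1`; q2 means the last 2 symbols are `10`. Only q2 accepts. On a mismatch, fall back to the longest proper suffix that is still a prefix of `10`.
        0   1  
>  q0   q0  q1 
   q1   q2  q1 
 * q2   q0  q1 
(> = start, * = accepting)

start=q0 accept=q2 q0-0->q0 q0-1->q1 q1-0->q2 q1-1->q1 q2-0->q0 q2-1->q1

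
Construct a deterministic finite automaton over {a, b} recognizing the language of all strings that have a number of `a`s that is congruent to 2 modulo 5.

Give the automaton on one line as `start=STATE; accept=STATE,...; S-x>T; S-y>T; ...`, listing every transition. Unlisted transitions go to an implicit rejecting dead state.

start=q0; accept=q2; q0-a>q1; q0-b>q0; q1-a>q2; q1-b>q1; q2-a>q3; q2-b>q2; q3-a>q4; q3-b>q3; q4-a>q0; q4-b>q4

The only thing that matters is how many `a`s have appeared, reduced mod 5. Use one state per residue: q0 for 0, …, q4 for 4. Reading `a` moves to the next residue; anything else stays put. q2 is accepting.
With 5 states:
        a   b  
>  q0   q1  q0 
   q1   q2  q1 
 * q2   q3  q2 
   q3   q4  q3 
   q4   q0  q4 
(> = start, * = accepting)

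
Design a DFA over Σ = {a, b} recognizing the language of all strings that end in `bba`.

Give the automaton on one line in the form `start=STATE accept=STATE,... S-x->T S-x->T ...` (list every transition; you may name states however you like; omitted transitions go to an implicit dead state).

Let each state record the length of the longest suffix of the input read so far that is also a prefix of `bba`. s1 means the last symbol is `b`; s2 means the last 2 symbols are `bb`; s3 means the last 3 symbols are `bba`. Accept only at s3, where the string currently ends in `bba`.
4 states suffice.
        a   b  
>  s0   s0  s1 
   s1   s0  s2 
   s2   s3  s2 
 * s3   s0  s1 
(> = start, * = accepting)

start=s0 accept=s3 s0-a->s0 s0-b->s1 s1-a->s0 s1-b->s2 s2-a->s3 s2-b->s2 s3-a->s0 s3-b->s1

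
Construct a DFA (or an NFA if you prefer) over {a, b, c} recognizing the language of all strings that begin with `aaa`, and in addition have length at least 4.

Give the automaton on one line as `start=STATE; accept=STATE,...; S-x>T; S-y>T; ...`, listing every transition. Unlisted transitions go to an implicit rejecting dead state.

Run two small machines in parallel and take their product. The first has 5 states tracking whether the input so far still matches the prefix `aaa`; the second has 6 states tracking the input length, saturating at 5. A product state is a pair (one from each), accepting exactly when both do.
11 states suffice.
          a    b    c  
>  q0     q1   q2   q2 
   q1     q3   q4   q4 
   q2     q4   q4   q4 
   q3     q5   q6   q6 
   q4     q6   q6   q6 
   q5     q7   q7   q7 
   q6     q8   q8   q8 
 * q7     q9   q9   q9 
   q8    q10  q10  q10 
 * q9     q9   q9   q9 
   q10   q10  q10  q10 
(> = start, * = accepting)

start=q0; accept=q7,q9; q0-a>q1; q0-b>q2; q0-c>q2; q1-a>q3; q1-b>q4; q1-c>q4; q2-a>q4; q2-b>q4; q2-c>q4; q3-a>q5; q3-b>q6; q3-c>q6; q4-a>q6; q4-b>q6; q4-c>q6; q5-a>q7; q5-b>q7; q5-c>q7; q6-a>q8; q6-b>q8; q6-c>q8; q7-a>q9; q7-b>q9; q7-c>q9; q8-a>q10; q8-b>q10; q8-c>q10; q9-a>q9; q9-b>q9; q9-c>q9; q10-a>q10; q10-b>q10; q10-c>q10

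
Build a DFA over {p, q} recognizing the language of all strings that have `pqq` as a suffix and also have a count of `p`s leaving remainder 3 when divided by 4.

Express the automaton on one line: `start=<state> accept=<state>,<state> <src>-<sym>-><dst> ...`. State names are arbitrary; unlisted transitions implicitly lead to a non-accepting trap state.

start=s0 accept=s12 s0-p->s1 s0-q->s0 s1-p->s2 s1-q->s3 s2-p->s4 s2-q->s5 s3-p->s2 s3-q->s6 s4-p->s7 s4-q->s8 s5-p->s4 s5-q->s9 s6-p->s2 s6-q->s10 s7-p->s1 s7-q->s11 s8-p->s7 s8-q->s12 s9-p->s4 s9-q->s13 s10-p->s2 s10-q->s10 s11-p->s1 s11-q->s14 s12-p->s7 s12-q->s15 s13-p->s4 s13-q->s13 s14-p->s1 s14-q->s0 s15-p->s7 s15-q->s15

Build one automaton per condition and run them in lockstep. One (4 states) tracks how much of the suffix `pqq` has currently been matched; the other (4 states) tracks the count of `p`s modulo 4. Each combined state is a pair, one component from each; accept when both components accept.
A 16-state machine:
          p    q  
>  s0     s1   s0 
   s1     s2   s3 
   s2     s4   s5 
   s3     s2   s6 
   s4     s7   s8 
   s5     s4   s9 
   s6     s2  s10 
   s7     s1  s11 
   s8     s7  s12 
   s9     s4  s13 
   s10    s2  s10 
   s11    s1  s14 
 * s12    s7  s15 
   s13    s4  s13 
   s14    s1   s0 
   s15    s7  s15 
(> = start, * = accepting)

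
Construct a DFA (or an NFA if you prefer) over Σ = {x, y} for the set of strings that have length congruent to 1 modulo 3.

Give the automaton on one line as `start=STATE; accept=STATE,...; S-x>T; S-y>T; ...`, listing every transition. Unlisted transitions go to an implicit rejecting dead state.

Only the length mod 3 matters, so use a 3-cycle: from any state, every input symbol moves to the next state, wrapping q2 back to q0. Mark q1 accepting.
3 states suffice.
        x   y  
>  q0   q1  q1 
 * q1   q2  q2 
   q2   q0  q0 
(> = start, * = accepting)

start=q0; accept=q1; q0-x>q1; q0-y>q1; q1-x>q2; q1-y>q2; q2-x>q0; q2-y>q0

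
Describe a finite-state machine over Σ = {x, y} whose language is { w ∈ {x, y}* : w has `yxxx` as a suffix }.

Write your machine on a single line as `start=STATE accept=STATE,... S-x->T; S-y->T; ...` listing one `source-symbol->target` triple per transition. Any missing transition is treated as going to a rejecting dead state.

Remember how much of `yxxx` the current input suffix matches. State q0 means no match yet; q1 means the last symbol is `y`; q2 means the last 2 symbols are `yx`; q3 means the last 3 symbols are `yxx`; q4 means the last 4 symbols are `yxxx`. Only q4 accepts. On a mismatch, fall back to the longest proper suffix that is still a prefix of `yxxx`.
        x   y  
>  q0   q0  q1 
   q1   q2  q1 
   q2   q3  q1 
   q3   q4  q1 
 * q4   q0  q1 
(> = start, * = accepting)

start=q0; accept=q4; q0-x->q0; q0-y->q1; q1-x->q2; q1-y->q1; q2-x->q3; q2-y->q1; q3-x->q4; q3-y->q1; q4-x->q0; q4-y->q1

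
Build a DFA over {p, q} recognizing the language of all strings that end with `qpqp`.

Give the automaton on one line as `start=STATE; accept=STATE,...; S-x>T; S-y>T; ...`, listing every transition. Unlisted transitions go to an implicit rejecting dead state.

Remember how much of `qpqp` the current input suffix matches. State S0 means no match yet; S1 means the last symbol is `q`; S2 means the last 2 symbols are `qp`; S3 means the last 3 symbols are `qpq`; S4 means the last 4 symbols are `qpqp`. Only S4 accepts. On a mismatch, fall back to the longest proper suffix that is still a prefix of `qpqp`.
A 5-state machine:
        p   q  
>  S0   S0  S1 
   S1   S2  S1 
   S2   S0  S3 
   S3   S4  S1 
 * S4   S0  S3 
(> = start, * = accepting)

start=S0; accept=S4; S0-p>S0; S0-q>S1; S1-p>S2; S1-q>S1; S2-p>S0; S2-q>S3; S3-p>S4; S3-q>S1; S4-p>S0; S4-q>S3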